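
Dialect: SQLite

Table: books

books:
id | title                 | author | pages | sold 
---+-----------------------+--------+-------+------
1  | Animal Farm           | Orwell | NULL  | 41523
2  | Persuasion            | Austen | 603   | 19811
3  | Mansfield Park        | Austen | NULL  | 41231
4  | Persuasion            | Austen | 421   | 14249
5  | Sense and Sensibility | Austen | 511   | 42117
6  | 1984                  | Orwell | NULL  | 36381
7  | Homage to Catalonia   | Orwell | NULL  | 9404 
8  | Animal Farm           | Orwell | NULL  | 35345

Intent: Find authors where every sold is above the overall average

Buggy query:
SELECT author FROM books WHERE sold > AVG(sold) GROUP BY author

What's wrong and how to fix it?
Bug: AVG() is an aggregate; it can't sit directly in WHERE

Fix: Use a subquery for AVG and a HAVING MIN(...) filter so the condition holds for every row in the group

Corrected query:
SELECT author FROM books GROUP BY author HAVING MIN(sold) > (SELECT AVG(sold) FROM books)

Result:
(no rows)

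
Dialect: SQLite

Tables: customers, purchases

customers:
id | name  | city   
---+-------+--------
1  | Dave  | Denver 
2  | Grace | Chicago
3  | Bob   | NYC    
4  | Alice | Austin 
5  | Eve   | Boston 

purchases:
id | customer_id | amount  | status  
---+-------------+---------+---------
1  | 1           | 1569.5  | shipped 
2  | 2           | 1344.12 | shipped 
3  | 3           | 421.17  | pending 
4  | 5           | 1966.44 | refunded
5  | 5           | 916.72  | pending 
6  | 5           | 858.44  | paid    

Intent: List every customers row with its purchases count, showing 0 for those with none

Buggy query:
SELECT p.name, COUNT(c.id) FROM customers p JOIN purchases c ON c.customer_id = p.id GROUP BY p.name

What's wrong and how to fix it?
Bug: An inner join excludes parents with zero children

Fix: Switch to LEFT JOIN to retain unmatched parent rows

Corrected query:
SELECT p.name, COUNT(c.id) FROM customers p LEFT JOIN purchases c ON c.customer_id = p.id GROUP BY p.name

Result:
name  | COUNT(c.id)
------+------------
Alice | 0          
Bob   | 1          
Dave  | 1          
Eve   | 3          
Grace | 1          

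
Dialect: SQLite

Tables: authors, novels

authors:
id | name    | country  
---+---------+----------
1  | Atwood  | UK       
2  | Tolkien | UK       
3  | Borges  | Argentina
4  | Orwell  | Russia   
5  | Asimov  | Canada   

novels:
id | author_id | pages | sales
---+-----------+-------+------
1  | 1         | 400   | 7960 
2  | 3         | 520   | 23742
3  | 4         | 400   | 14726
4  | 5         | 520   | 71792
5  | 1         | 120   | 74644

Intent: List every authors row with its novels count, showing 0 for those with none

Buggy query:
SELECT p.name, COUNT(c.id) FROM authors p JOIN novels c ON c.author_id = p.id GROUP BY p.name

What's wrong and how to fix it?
Bug: An inner join excludes parents with zero children

Fix: Use LEFT JOIN so parents without children still appear (COUNT(c.id) gives 0)

Corrected query:
SELECT p.name, COUNT(c.id) FROM authors p LEFT JOIN novels c ON c.author_id = p.id GROUP BY p.name

Result:
name    | COUNT(c.id)
--------+------------
Asimov  | 1          
Atwood  | 2          
Borges  | 1          
Orwell  | 1          
Tolkien | 0          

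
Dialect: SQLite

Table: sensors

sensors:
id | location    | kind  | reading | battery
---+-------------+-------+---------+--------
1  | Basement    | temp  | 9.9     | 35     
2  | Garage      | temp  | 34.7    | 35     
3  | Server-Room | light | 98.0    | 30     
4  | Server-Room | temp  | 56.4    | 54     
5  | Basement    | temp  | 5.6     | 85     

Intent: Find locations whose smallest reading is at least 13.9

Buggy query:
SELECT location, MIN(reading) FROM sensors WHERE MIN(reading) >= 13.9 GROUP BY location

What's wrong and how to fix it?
Bug: Aggregates like MIN are computed per group after WHERE runs

Fix: Replace WHERE with HAVING after the GROUP BY

Corrected query:
SELECT location, MIN(reading) FROM sensors GROUP BY location HAVING MIN(reading) >= 13.9

Result:
location    | MIN(reading)
------------+-------------
Garage      | 34.7        
Server-Room | 56.4        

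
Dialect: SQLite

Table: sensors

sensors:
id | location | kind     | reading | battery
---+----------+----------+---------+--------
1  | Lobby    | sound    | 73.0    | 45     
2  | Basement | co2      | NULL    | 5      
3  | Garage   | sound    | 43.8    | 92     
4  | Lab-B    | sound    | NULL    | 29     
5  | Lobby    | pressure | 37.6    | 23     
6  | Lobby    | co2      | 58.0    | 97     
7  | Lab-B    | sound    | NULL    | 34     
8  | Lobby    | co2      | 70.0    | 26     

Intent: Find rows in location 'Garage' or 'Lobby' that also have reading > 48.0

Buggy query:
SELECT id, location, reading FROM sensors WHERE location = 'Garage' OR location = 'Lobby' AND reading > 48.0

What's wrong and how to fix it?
Bug: AND binds tighter than OR, so this parses as location = 'Garage' OR (location = 'Lobby' AND reading > 48.0)

Fix: Add parentheses around the OR so the AND applies to both alternatives

Corrected query:
SELECT id, location, reading FROM sensors WHERE (location = 'Garage' OR location = 'Lobby') AND reading > 48.0

Result:
id | location | reading
---+----------+--------
1  | Lobby    | 73     
6  | Lobby    | 58     
8  | Lobby    | 70     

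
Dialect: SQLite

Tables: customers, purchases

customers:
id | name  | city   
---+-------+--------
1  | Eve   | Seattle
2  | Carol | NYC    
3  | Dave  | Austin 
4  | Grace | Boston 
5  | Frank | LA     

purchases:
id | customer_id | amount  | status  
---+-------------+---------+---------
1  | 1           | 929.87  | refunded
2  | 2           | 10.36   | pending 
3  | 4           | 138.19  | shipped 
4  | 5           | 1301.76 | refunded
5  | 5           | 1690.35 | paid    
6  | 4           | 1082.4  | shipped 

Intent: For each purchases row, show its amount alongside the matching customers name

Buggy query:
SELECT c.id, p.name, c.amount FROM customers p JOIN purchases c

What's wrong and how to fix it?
Bug: Missing join condition: each purchases row is matched to all customers rows instead of just its own

Fix: Specify the join condition linking the foreign key to the parent id

Corrected query:
SELECT c.id, p.name, c.amount FROM customers p JOIN purchases c ON c.customer_id = p.id

Result:
id | name  | amount 
---+-------+--------
1  | Eve   | 929.87 
2  | Carol | 10.36  
3  | Grace | 138.19 
4  | Frank | 1301.76
5  | Frank | 1690.35
6  | Grace | 1082.4 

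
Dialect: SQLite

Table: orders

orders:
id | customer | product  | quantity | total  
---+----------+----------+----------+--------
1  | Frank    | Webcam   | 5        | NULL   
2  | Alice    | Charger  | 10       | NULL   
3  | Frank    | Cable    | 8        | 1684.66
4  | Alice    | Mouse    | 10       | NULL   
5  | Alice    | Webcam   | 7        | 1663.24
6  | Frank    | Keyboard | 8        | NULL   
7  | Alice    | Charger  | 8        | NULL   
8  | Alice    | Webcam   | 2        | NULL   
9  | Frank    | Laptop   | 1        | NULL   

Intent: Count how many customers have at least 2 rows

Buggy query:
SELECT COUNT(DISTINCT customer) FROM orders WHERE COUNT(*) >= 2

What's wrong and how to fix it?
Bug: COUNT(*) cannot appear in WHERE; the per-group count doesn't exist yet

Fix: Use a subquery that GROUPs and filters with HAVING, then count its rows

Corrected query:
SELECT COUNT(*) FROM (SELECT customer FROM orders GROUP BY customer HAVING COUNT(*) >= 2)

Result:
COUNT(*)
--------
2       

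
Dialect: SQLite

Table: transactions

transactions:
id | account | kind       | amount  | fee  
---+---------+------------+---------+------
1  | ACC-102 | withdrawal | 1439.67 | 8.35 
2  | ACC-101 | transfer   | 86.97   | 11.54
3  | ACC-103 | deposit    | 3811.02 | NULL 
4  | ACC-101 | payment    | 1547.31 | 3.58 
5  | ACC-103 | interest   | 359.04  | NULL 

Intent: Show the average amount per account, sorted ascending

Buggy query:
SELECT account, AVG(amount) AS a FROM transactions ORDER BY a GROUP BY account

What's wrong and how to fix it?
Bug: ORDER BY appears before GROUP BY; SQL clause order requires GROUP BY first

Fix: Move ORDER BY to the end, after GROUP BY

Corrected query:
SELECT account, AVG(amount) AS a FROM transactions GROUP BY account ORDER BY a

Result:
account | a      
--------+--------
ACC-101 | 817.14 
ACC-102 | 1439.67
ACC-103 | 2085.03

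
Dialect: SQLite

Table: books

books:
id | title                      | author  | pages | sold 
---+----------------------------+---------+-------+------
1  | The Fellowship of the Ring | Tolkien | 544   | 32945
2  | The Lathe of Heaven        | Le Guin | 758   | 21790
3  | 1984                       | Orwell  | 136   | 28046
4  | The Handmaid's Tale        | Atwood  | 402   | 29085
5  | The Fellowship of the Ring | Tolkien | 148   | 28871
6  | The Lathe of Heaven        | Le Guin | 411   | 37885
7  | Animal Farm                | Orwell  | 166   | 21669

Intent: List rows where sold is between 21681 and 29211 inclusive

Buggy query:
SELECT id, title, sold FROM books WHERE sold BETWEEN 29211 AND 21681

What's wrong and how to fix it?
Bug: BETWEEN expects the lower bound first; with 29211 AND 21681 the range is empty

Fix: Write BETWEEN 21681 AND 29211

Corrected query:
SELECT id, title, sold FROM books WHERE sold BETWEEN 21681 AND 29211

Result:
id | title                      | sold 
---+----------------------------+------
2  | The Lathe of Heaven        | 21790
3  | 1984                       | 28046
4  | The Handmaid's Tale        | 29085
5  | The Fellowship of the Ring | 28871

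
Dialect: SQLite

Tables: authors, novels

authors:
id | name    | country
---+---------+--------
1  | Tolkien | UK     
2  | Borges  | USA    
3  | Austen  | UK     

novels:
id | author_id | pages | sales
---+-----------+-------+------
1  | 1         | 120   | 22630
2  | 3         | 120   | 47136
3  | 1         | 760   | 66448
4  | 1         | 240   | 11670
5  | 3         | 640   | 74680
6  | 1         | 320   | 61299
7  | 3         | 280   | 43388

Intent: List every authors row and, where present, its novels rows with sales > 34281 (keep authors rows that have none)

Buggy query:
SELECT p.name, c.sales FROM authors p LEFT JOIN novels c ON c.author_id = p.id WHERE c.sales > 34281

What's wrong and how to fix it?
Bug: Filtering c.sales in WHERE discards the NULL rows produced by LEFT JOIN, turning it into an inner join

Fix: Move the right-table condition into the ON clause so unmatched parents are kept

Corrected query:
SELECT p.name, c.sales FROM authors p LEFT JOIN novels c ON c.author_id = p.id AND c.sales > 34281

Result:
name    | sales
--------+------
Tolkien | 61299
Tolkien | 66448
Borges  | NULL 
Austen  | 43388
Austen  | 47136
Austen  | 74680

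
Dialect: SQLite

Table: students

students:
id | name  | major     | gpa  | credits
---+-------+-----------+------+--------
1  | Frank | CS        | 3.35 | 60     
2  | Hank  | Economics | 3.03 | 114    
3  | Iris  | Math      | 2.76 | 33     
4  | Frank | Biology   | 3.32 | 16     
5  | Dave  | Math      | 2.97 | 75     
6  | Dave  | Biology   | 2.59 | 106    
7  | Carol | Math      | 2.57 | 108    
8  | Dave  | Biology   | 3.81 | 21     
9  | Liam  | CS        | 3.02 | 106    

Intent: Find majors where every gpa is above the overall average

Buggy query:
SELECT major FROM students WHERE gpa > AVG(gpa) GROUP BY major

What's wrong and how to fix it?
Bug: AVG() is an aggregate; it can't sit directly in WHERE

Fix: Compute the overall average in a scalar subquery and compare each group's MIN against it in HAVING

Corrected query:
SELECT major FROM students GROUP BY major HAVING MIN(gpa) > (SELECT AVG(gpa) FROM students)

Result:
(no rows)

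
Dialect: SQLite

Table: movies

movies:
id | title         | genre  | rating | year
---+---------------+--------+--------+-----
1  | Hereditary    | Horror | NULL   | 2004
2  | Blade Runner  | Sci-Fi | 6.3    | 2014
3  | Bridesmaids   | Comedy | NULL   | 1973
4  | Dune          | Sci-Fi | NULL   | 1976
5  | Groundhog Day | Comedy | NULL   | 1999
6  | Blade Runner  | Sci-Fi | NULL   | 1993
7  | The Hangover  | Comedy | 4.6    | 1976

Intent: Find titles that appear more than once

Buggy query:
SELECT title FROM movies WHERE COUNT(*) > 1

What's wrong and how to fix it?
Bug: COUNT(*) is an aggregate and cannot be used in WHERE

Fix: GROUP BY title, then filter groups with HAVING COUNT(*) > 1

Corrected query:
SELECT title FROM movies GROUP BY title HAVING COUNT(*) > 1

Result:
title       
------------
Blade Runner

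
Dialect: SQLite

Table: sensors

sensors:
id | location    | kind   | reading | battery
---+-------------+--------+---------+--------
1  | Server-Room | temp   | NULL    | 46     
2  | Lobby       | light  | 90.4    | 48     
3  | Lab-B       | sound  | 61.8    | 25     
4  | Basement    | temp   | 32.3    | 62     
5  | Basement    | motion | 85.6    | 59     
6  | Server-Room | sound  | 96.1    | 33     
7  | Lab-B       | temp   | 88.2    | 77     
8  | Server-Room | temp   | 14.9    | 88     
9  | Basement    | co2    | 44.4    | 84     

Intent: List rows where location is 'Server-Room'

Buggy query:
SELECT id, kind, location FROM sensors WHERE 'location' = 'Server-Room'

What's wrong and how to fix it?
Bug: Single quotes denote string literals in SQL; the column name is being compared as a constant string

Fix: Remove the quotes around the column name (or use double quotes for an identifier)

Corrected query:
SELECT id, kind, location FROM sensors WHERE location = 'Server-Room'

Result:
id | kind  | location   
---+-------+------------
1  | temp  | Server-Room
6  | sound | Server-Room
8  | temp  | Server-Room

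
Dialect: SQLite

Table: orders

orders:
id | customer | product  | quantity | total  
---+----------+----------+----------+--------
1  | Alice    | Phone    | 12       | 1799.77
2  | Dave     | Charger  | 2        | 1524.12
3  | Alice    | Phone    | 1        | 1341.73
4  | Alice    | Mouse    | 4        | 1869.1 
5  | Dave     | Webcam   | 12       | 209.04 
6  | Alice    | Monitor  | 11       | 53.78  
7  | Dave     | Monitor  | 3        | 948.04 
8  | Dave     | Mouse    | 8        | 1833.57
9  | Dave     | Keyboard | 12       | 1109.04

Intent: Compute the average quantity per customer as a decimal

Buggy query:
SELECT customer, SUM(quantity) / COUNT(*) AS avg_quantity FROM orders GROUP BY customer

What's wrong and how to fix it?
Bug: Both operands are integers, so '/' performs integer division and truncates

Fix: Cast one side to REAL so the division keeps the fractional part

Corrected query:
SELECT customer, SUM(quantity) * 1.0 / COUNT(*) AS avg_quantity FROM orders GROUP BY customer

Result:
customer | avg_quantity
---------+-------------
Alice    | 7           
Dave     | 7.4         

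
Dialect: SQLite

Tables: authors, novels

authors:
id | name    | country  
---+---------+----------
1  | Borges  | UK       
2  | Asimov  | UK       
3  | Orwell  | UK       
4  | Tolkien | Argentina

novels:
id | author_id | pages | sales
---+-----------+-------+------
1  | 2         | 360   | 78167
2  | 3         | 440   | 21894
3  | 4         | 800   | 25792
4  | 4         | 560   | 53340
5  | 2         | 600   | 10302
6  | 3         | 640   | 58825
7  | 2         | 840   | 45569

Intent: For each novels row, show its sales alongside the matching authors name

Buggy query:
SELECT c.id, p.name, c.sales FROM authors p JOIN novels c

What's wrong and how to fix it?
Bug: JOIN with no ON clause produces a cartesian product; every novels row pairs with every authors row

Fix: Add ON c.author_id = p.id to the JOIN

Corrected query:
SELECT c.id, p.name, c.sales FROM authors p JOIN novels c ON c.author_id = p.id

Result:
id | name    | sales
---+---------+------
1  | Asimov  | 78167
2  | Orwell  | 21894
3  | Tolkien | 25792
4  | Tolkien | 53340
5  | Asimov  | 10302
6  | Orwell  | 58825
7  | Asimov  | 45569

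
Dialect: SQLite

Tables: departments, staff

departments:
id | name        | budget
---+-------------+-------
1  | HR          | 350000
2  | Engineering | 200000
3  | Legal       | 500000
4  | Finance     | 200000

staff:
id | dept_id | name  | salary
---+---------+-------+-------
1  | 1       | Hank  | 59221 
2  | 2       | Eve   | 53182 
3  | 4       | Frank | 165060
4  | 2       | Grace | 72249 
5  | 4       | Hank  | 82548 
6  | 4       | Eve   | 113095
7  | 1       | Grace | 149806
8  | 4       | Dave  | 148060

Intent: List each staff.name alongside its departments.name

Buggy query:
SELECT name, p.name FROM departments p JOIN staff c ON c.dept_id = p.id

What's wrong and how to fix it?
Bug: Both tables have a 'name' column; the unqualified reference is ambiguous

Fix: Qualify the column with its table alias (c.name)

Corrected query:
SELECT c.name, p.name FROM departments p JOIN staff c ON c.dept_id = p.id

Result:
name  | name       
------+------------
Hank  | HR         
Eve   | Engineering
Frank | Finance    
Grace | Engineering
Hank  | Finance    
Eve   | Finance    
Grace | HR         
Dave  | Finance    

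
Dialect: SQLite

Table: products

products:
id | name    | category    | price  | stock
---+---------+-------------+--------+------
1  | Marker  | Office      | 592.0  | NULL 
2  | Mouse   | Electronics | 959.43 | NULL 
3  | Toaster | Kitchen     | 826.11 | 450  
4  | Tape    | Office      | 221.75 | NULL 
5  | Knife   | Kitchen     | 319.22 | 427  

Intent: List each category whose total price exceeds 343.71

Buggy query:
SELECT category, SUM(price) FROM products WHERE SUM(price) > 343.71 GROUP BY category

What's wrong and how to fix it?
Bug: SUM(price) is an aggregate, but WHERE filters rows before aggregation

Fix: Move the aggregate condition to a HAVING clause

Corrected query:
SELECT category, SUM(price) FROM products GROUP BY category HAVING SUM(price) > 343.71

Result:
category    | SUM(price)
------------+-----------
Electronics | 959.43    
Kitchen     | 1145.33   
Office      | 813.75    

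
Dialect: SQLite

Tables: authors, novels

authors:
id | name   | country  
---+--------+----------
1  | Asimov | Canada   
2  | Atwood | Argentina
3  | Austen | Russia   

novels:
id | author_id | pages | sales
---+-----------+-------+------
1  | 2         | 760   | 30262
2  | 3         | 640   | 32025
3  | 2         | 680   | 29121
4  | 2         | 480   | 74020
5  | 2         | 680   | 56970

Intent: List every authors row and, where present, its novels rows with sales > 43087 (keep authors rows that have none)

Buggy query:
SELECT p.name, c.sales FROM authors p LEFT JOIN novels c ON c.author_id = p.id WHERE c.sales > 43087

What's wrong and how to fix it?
Bug: A WHERE condition on the right-hand table after LEFT JOIN drops unmatched parents

Fix: Put 'c.sales > 43087' in the JOIN's ON clause instead of WHERE

Corrected query:
SELECT p.name, c.sales FROM authors p LEFT JOIN novels c ON c.author_id = p.id AND c.sales > 43087

Result:
name   | sales
-------+------
Asimov | NULL 
Atwood | 56970
Atwood | 74020
Austen | NULL 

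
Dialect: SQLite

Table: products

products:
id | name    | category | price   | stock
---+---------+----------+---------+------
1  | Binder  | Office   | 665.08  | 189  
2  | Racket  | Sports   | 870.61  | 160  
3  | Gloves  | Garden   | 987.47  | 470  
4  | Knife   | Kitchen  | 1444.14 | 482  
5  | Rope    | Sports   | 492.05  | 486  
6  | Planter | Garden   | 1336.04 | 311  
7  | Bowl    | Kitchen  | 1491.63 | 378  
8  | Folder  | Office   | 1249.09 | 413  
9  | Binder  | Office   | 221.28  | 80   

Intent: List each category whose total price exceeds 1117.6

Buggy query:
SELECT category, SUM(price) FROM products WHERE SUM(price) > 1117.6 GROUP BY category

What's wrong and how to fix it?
Bug: Aggregate functions cannot appear in a WHERE clause

Fix: Use HAVING (which filters groups after aggregation) instead of WHERE

Corrected query:
SELECT category, SUM(price) FROM products GROUP BY category HAVING SUM(price) > 1117.6

Result:
category | SUM(price)
---------+-----------
Garden   | 2323.51   
Kitchen  | 2935.77   
Office   | 2135.45   
Sports   | 1362.66   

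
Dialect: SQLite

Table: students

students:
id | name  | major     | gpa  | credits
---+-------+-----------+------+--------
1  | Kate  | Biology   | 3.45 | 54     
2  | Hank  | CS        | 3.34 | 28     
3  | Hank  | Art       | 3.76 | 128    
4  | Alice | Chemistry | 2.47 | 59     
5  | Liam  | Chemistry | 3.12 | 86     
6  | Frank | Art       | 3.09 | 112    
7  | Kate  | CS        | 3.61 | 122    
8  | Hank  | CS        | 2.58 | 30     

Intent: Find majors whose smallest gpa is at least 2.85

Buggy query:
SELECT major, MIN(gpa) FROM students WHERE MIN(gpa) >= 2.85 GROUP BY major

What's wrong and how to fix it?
Bug: Aggregates like MIN are computed per group after WHERE runs

Fix: Use HAVING for the per-group MIN condition

Corrected query:
SELECT major, MIN(gpa) FROM students GROUP BY major HAVING MIN(gpa) >= 2.85

Result:
major   | MIN(gpa)
--------+---------
Art     | 3.09    
Biology | 3.45    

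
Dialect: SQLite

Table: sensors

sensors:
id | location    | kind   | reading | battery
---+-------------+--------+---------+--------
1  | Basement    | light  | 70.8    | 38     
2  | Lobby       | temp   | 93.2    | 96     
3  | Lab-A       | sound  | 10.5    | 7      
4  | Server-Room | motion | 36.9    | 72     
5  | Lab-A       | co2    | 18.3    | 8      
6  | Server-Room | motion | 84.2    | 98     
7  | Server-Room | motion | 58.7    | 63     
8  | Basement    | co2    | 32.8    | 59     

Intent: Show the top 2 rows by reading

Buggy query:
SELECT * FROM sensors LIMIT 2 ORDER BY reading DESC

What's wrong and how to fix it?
Bug: ORDER BY cannot follow LIMIT; LIMIT is the final clause

Fix: Swap the clauses: ORDER BY first, then LIMIT

Corrected query:
SELECT * FROM sensors ORDER BY reading DESC LIMIT 2

Result:
id | location    | kind   | reading | battery
---+-------------+--------+---------+--------
2  | Lobby       | temp   | 93.2    | 96     
6  | Server-Room | motion | 84.2    | 98     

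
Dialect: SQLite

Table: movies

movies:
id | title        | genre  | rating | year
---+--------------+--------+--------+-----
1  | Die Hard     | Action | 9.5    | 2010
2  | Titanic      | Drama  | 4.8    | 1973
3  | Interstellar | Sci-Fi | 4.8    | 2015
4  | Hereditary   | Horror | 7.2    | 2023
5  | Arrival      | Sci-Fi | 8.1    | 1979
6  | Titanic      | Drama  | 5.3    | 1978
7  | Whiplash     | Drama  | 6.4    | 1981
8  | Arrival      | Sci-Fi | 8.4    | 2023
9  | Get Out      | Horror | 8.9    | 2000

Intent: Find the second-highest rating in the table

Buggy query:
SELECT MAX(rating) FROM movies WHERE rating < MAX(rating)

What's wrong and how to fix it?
Bug: The inner MAX is an aggregate inside WHERE, which is not allowed

Fix: Put the inner MAX in a scalar subquery

Corrected query:
SELECT MAX(rating) FROM movies WHERE rating < (SELECT MAX(rating) FROM movies)

Result:
MAX(rating)
-----------
8.9        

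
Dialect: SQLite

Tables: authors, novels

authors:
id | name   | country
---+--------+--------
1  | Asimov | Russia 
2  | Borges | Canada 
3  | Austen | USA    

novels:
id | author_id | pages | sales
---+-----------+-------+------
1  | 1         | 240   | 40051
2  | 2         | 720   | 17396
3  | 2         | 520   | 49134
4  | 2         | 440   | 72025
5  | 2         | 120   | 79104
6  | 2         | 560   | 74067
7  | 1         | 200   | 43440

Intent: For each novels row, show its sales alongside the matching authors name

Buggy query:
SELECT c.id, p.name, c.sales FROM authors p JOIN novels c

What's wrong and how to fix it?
Bug: JOIN with no ON clause produces a cartesian product; every novels row pairs with every authors row

Fix: Specify the join condition linking the foreign key to the parent id

Corrected query:
SELECT c.id, p.name, c.sales FROM authors p JOIN novels c ON c.author_id = p.id

Result:
id | name   | sales
---+--------+------
1  | Asimov | 40051
2  | Borges | 17396
3  | Borges | 49134
4  | Borges | 72025
5  | Borges | 79104
6  | Borges | 74067
7  | Asimov | 43440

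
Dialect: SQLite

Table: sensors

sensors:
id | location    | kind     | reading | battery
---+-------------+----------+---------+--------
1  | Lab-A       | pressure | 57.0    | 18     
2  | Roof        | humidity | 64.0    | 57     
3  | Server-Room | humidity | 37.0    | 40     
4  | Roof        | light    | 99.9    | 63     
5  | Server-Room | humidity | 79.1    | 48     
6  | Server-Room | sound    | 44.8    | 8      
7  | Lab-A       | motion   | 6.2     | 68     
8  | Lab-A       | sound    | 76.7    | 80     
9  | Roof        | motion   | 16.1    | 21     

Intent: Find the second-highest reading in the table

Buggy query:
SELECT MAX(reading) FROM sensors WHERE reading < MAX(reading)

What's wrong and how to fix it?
Bug: MAX(reading) on the right of the comparison is an aggregate-in-WHERE error

Fix: Put the inner MAX in a scalar subquery

Corrected query:
SELECT MAX(reading) FROM sensors WHERE reading < (SELECT MAX(reading) FROM sensors)

Result:
MAX(reading)
------------
79.1        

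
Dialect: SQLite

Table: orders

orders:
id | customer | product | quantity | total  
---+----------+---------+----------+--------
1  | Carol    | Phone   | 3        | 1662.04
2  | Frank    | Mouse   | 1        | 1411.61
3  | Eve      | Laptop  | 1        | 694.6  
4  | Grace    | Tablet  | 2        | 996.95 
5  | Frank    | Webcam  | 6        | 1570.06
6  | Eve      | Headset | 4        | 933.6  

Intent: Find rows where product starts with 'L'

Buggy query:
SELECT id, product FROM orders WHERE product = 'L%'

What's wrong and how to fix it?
Bug: '=' compares the literal string including the % character; pattern matching needs LIKE

Fix: Replace '=' with LIKE so 'L%' is treated as a pattern

Corrected query:
SELECT id, product FROM orders WHERE product LIKE 'L%'

Result:
id | product
---+--------
3  | Laptop 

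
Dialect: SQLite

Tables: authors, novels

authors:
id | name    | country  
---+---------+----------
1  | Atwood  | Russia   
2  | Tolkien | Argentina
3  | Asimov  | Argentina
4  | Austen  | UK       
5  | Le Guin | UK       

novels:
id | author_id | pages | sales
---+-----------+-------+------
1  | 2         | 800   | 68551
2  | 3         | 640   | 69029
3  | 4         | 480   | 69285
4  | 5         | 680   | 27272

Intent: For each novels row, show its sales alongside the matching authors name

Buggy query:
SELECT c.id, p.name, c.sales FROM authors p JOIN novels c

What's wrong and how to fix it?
Bug: Missing join condition: each novels row is matched to all authors rows instead of just its own

Fix: Specify the join condition linking the foreign key to the parent id

Corrected query:
SELECT c.id, p.name, c.sales FROM authors p JOIN novels c ON c.author_id = p.id

Result:
id | name    | sales
---+---------+------
1  | Tolkien | 68551
2  | Asimov  | 69029
3  | Austen  | 69285
4  | Le Guin | 27272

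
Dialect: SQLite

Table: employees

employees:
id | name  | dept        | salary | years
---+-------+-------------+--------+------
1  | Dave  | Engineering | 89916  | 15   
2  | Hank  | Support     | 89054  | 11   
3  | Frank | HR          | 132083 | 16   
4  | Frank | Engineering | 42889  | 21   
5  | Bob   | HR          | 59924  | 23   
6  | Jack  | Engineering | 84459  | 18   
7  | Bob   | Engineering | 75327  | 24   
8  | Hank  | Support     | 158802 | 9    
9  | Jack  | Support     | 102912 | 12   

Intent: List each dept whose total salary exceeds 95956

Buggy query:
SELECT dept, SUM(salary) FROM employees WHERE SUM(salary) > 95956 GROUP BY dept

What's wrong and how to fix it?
Bug: SUM(salary) is an aggregate, but WHERE filters rows before aggregation

Fix: Move the aggregate condition to a HAVING clause

Corrected query:
SELECT dept, SUM(salary) FROM employees GROUP BY dept HAVING SUM(salary) > 95956

Result:
dept        | SUM(salary)
------------+------------
Engineering | 292591     
HR          | 192007     
Support     | 350768     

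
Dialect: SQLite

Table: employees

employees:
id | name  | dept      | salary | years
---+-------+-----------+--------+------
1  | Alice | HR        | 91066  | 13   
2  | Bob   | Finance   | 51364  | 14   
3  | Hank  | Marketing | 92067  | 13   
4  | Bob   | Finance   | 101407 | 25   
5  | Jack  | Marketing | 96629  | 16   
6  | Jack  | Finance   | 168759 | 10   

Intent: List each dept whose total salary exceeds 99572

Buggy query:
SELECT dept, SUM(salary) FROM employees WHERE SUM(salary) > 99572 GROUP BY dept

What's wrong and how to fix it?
Bug: SUM(salary) is an aggregate, but WHERE filters rows before aggregation

Fix: Move the aggregate condition to a HAVING clause

Corrected query:
SELECT dept, SUM(salary) FROM employees GROUP BY dept HAVING SUM(salary) > 99572

Result:
dept      | SUM(salary)
----------+------------
Finance   | 321530     
Marketing | 188696     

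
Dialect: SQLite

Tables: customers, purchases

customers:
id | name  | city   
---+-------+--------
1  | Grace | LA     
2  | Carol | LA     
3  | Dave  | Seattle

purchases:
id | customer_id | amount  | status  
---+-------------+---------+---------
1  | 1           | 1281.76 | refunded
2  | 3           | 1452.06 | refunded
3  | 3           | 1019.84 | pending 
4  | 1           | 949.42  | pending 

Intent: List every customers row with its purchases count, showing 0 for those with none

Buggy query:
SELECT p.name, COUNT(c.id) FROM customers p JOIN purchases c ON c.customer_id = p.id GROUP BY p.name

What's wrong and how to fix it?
Bug: An inner join excludes parents with zero children

Fix: Use LEFT JOIN so parents without children still appear (COUNT(c.id) gives 0)

Corrected query:
SELECT p.name, COUNT(c.id) FROM customers p LEFT JOIN purchases c ON c.customer_id = p.id GROUP BY p.name

Result:
name  | COUNT(c.id)
------+------------
Carol | 0          
Dave  | 2          
Grace | 2          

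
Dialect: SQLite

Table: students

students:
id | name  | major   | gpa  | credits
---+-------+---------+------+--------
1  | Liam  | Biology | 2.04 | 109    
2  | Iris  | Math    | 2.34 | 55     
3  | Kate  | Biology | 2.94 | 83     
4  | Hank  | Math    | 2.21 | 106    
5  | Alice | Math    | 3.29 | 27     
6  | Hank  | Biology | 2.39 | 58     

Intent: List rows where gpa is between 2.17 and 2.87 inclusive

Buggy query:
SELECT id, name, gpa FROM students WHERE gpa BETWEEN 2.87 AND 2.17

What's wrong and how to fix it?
Bug: BETWEEN expects the lower bound first; with 2.87 AND 2.17 the range is empty

Fix: Swap the bounds so the smaller value comes first

Corrected query:
SELECT id, name, gpa FROM students WHERE gpa BETWEEN 2.17 AND 2.87

Result:
id | name | gpa 
---+------+-----
2  | Iris | 2.34
4  | Hank | 2.21
6  | Hank | 2.39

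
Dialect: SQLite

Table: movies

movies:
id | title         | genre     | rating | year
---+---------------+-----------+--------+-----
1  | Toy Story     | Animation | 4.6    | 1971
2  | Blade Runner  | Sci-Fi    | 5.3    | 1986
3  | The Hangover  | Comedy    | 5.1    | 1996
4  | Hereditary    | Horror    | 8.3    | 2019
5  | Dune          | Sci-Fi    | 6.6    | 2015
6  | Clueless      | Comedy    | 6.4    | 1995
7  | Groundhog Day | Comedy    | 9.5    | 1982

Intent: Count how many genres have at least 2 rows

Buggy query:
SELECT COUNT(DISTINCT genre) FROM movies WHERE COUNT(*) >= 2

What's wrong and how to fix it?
Bug: COUNT(*) cannot appear in WHERE; the per-group count doesn't exist yet

Fix: Use a subquery that GROUPs and filters with HAVING, then count its rows

Corrected query:
SELECT COUNT(*) FROM (SELECT genre FROM movies GROUP BY genre HAVING COUNT(*) >= 2)

Result:
COUNT(*)
--------
2       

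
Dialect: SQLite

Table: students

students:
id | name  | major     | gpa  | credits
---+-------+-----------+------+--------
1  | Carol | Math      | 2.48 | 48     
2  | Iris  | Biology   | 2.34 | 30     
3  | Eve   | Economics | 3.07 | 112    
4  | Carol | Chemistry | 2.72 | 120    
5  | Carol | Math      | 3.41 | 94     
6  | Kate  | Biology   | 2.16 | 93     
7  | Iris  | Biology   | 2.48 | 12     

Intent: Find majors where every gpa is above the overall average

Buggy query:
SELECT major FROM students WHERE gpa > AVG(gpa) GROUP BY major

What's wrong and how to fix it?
Bug: WHERE evaluates per row before aggregation, so AVG() is unavailable

Fix: Use a subquery for AVG and a HAVING MIN(...) filter so the condition holds for every row in the group

Corrected query:
SELECT major FROM students GROUP BY major HAVING MIN(gpa) > (SELECT AVG(gpa) FROM students)

Result:
major    
---------
Chemistry
Economics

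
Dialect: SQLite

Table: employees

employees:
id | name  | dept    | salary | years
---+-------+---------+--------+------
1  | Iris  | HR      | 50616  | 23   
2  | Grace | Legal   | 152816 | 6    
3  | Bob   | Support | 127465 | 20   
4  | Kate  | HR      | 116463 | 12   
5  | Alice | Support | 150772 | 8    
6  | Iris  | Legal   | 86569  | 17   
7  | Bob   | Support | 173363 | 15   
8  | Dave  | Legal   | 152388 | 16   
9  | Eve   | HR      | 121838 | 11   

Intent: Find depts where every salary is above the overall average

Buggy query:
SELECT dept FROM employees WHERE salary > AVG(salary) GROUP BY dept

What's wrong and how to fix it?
Bug: WHERE evaluates per row before aggregation, so AVG() is unavailable

Fix: Compute the overall average in a scalar subquery and compare each group's MIN against it in HAVING

Corrected query:
SELECT dept FROM employees GROUP BY dept HAVING MIN(salary) > (SELECT AVG(salary) FROM employees)

Result:
dept   
-------
Support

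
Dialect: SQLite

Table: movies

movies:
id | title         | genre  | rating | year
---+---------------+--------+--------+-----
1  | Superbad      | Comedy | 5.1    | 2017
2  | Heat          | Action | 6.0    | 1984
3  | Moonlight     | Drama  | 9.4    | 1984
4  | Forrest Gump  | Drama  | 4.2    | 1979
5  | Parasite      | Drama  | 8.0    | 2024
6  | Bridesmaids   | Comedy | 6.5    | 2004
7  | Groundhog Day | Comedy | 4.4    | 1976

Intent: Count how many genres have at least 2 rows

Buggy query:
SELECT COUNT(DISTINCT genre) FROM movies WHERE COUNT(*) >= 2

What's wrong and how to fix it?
Bug: COUNT(*) cannot appear in WHERE; the per-group count doesn't exist yet

Fix: Group first with HAVING COUNT(*) >= 2, then COUNT the resulting groups

Corrected query:
SELECT COUNT(*) FROM (SELECT genre FROM movies GROUP BY genre HAVING COUNT(*) >= 2)

Result:
COUNT(*)
--------
2       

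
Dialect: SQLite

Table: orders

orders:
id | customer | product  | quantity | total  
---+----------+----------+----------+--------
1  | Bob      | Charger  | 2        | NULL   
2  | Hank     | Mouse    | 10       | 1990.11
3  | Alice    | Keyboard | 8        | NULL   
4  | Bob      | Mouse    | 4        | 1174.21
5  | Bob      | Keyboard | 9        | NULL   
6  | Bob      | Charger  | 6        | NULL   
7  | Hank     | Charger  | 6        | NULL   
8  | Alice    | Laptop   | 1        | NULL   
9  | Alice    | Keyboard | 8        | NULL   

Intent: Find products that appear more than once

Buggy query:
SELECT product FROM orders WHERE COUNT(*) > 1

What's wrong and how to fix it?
Bug: WHERE can't reference COUNT(*); aggregates are computed after WHERE

Fix: GROUP BY product, then filter groups with HAVING COUNT(*) > 1

Corrected query:
SELECT product FROM orders GROUP BY product HAVING COUNT(*) > 1

Result:
product 
--------
Charger 
Keyboard
Mouse   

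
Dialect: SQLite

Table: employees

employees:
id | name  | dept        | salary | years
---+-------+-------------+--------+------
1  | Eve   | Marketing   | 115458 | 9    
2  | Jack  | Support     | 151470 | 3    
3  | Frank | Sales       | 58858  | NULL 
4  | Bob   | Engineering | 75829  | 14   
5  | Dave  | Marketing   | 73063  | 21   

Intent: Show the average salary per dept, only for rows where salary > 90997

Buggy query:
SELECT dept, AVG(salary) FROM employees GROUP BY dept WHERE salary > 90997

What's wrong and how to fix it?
Bug: Row-level WHERE must come before GROUP BY in the clause order

Fix: Move the WHERE clause before GROUP BY

Corrected query:
SELECT dept, AVG(salary) FROM employees WHERE salary > 90997 GROUP BY dept

Result:
dept      | AVG(salary)
----------+------------
Marketing | 115458     
Support   | 151470     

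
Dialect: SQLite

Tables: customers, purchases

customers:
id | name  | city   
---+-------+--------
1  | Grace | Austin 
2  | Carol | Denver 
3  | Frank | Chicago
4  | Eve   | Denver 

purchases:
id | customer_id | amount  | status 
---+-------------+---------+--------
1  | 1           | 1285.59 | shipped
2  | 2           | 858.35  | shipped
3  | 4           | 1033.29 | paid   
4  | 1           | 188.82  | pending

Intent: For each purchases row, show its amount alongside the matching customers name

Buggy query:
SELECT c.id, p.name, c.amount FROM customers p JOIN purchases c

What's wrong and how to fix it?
Bug: JOIN with no ON clause produces a cartesian product; every purchases row pairs with every customers row

Fix: Add ON c.customer_id = p.id to the JOIN

Corrected query:
SELECT c.id, p.name, c.amount FROM customers p JOIN purchases c ON c.customer_id = p.id

Result:
id | name  | amount 
---+-------+--------
1  | Grace | 1285.59
2  | Carol | 858.35 
3  | Eve   | 1033.29
4  | Grace | 188.82 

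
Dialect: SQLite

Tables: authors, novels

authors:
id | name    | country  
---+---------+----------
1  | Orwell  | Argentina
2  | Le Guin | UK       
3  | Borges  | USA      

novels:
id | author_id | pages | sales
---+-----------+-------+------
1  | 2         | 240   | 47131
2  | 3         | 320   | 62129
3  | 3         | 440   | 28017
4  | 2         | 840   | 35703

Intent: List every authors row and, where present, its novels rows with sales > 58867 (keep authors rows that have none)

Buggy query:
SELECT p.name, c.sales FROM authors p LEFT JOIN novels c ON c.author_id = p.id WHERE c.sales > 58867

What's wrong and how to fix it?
Bug: A WHERE condition on the right-hand table after LEFT JOIN drops unmatched parents

Fix: Put 'c.sales > 58867' in the JOIN's ON clause instead of WHERE

Corrected query:
SELECT p.name, c.sales FROM authors p LEFT JOIN novels c ON c.author_id = p.id AND c.sales > 58867

Result:
name    | sales
--------+------
Orwell  | NULL 
Le Guin | NULL 
Borges  | 62129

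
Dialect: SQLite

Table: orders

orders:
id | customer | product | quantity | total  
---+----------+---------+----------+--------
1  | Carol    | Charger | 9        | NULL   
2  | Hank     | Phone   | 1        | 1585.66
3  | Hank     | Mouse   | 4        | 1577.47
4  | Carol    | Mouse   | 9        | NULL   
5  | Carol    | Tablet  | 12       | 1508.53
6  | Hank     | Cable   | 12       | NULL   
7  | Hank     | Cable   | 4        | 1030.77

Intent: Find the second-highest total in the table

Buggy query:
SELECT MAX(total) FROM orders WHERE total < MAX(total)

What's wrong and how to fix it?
Bug: MAX(total) on the right of the comparison is an aggregate-in-WHERE error

Fix: Compute the overall MAX in a subquery, then take MAX of rows below it

Corrected query:
SELECT MAX(total) FROM orders WHERE total < (SELECT MAX(total) FROM orders)

Result:
MAX(total)
----------
1577.47   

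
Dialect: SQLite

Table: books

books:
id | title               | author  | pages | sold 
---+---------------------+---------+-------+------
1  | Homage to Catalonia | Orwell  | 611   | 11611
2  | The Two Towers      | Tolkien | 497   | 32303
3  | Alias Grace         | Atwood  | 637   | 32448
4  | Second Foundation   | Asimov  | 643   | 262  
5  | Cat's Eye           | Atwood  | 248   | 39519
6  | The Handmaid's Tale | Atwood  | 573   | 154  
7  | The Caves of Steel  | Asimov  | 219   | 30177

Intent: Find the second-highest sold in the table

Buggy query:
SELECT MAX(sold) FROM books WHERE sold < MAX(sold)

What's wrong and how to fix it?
Bug: The inner MAX is an aggregate inside WHERE, which is not allowed

Fix: Put the inner MAX in a scalar subquery

Corrected query:
SELECT MAX(sold) FROM books WHERE sold < (SELECT MAX(sold) FROM books)

Result:
MAX(sold)
---------
32448    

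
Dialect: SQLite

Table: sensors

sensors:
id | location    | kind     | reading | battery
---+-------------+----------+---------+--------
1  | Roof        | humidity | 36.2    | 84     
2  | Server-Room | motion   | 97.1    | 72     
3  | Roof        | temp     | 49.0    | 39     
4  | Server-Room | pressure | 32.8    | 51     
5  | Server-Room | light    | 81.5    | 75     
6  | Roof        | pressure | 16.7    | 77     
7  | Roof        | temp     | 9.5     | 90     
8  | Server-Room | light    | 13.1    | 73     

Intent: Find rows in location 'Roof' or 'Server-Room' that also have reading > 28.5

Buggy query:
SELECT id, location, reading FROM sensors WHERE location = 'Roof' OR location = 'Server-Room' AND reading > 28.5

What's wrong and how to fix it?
Bug: Without parentheses, AND is evaluated before OR, so the reading filter only applies to the 'Server-Room' branch

Fix: Add parentheses around the OR so the AND applies to both alternatives

Corrected query:
SELECT id, location, reading FROM sensors WHERE (location = 'Roof' OR location = 'Server-Room') AND reading > 28.5

Result:
id | location    | reading
---+-------------+--------
1  | Roof        | 36.2   
2  | Server-Room | 97.1   
3  | Roof        | 49     
4  | Server-Room | 32.8   
5  | Server-Room | 81.5   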